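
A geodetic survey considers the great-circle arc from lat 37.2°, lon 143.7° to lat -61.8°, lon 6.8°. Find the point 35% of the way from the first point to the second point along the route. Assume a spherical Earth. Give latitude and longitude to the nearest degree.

≈ lat -7°, lon 119°

From cos δ = sin φ₁ sin φ₂ + cos φ₁ cos φ₂ cos Δλ, the central angle is δ ≈ 2.511 rad (143.9°).
Interpolate at f = 0.35 with slerp weights a = sin((1−f)δ)/sin δ ≈ 1.693, b = sin(fδ)/sin δ ≈ 1.306.
p = a·p₁ + b·p₂ ≈ (-0.474, 0.871, -0.127); φ = arcsin(p_z) ≈ -7.32°, λ = atan2(p_y, p_x) ≈ 118.54°.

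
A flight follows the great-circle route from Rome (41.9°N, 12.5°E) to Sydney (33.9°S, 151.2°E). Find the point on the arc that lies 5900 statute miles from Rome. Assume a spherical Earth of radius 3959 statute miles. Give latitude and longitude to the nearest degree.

≈ 3°N, 99°E

Convert each endpoint to a unit vector on the sphere (x = cos φ cos λ, y = cos φ sin λ, z = sin φ).
The central angle between the endpoints is δ = arccos(p₁·p₂) ≈ 2.562 rad (146.8°). The total great-circle distance is δ·R ≈ 2.562 × 3959 ≈ 10142 mi, so the target fraction is f = 5900/10142 ≈ 0.582.
Interpolate at f ≈ 0.582 with slerp weights a = sin((1−f)δ)/sin δ ≈ 1.603, b = sin(fδ)/sin δ ≈ 1.820.
p = a·p₁ + b·p₂ ≈ (-0.159, 0.986, 0.055); φ = arcsin(p_z) ≈ 3.18°, λ = atan2(p_y, p_x) ≈ 99.15°.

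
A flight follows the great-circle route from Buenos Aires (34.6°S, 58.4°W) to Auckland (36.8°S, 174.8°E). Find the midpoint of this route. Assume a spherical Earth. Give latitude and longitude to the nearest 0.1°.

≈ 58.1°S, 120.2°W

Write both endpoints as unit vectors p₁, p₂ with components (cos φ cos λ, cos φ sin λ, sin φ).
The central angle between the endpoints is δ = arccos(p₁·p₂) ≈ 1.625 rad (93.1°).
Interpolate at f = 1/2 with slerp weights a = sin((1−f)δ)/sin δ ≈ 0.727, b = sin(fδ)/sin δ ≈ 0.727.
p = a·p₁ + b·p₂ ≈ (-0.266, -0.457, -0.849); φ = arcsin(p_z) ≈ -58.06°, λ = atan2(p_y, p_x) ≈ -120.22°.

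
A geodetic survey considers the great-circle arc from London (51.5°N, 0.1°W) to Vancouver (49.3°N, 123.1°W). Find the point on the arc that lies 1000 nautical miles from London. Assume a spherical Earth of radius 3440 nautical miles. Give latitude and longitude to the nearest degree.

The haversine formula gives a central angle δ ≈ 1.189 rad (68.1°) between the endpoints. The total great-circle distance is δ·R ≈ 1.189 × 3440 ≈ 4091 nmi, so the target fraction is f = 1000/4091 ≈ 0.244.
Interpolate at f ≈ 0.244 with slerp weights a = sin((1−f)δ)/sin δ ≈ 0.843, b = sin(fδ)/sin δ ≈ 0.309.
p = a·p₁ + b·p₂ ≈ (0.415, -0.170, 0.894); φ = arcsin(p_z) ≈ 63.37°, λ = atan2(p_y, p_x) ≈ -22.24°.

≈ 63°N, 22°W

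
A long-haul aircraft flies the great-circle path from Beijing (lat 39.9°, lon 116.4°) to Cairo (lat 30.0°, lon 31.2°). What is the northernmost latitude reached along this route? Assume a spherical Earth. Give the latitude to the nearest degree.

The great circle lies in the plane with unit normal n̂ = (p₁ × p₂)/|p₁ × p₂|.
Here n̂_z ≈ -0.715; the vertex latitude is φ_max = arccos|n̂_z| ≈ 44.4°.

≈ 44°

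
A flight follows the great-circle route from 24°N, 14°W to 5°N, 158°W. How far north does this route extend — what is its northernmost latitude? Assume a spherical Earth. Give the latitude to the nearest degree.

The great circle lies in the plane with unit normal n̂ = (p₁ × p₂)/|p₁ × p₂|.
Here n̂_z ≈ -0.750; the vertex latitude is φ_max = arccos|n̂_z| ≈ 41.4°.

≈ 41°N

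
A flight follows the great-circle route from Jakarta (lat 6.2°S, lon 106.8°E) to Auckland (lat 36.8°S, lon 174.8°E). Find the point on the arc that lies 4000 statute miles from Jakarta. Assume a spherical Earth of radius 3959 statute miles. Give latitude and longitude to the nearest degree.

≈ lat 34°S, lon 162°E

The haversine formula gives a central angle δ ≈ 1.199 rad (68.7°) between the endpoints. The total great-circle distance is δ·R ≈ 1.199 × 3959 ≈ 4749 mi, so the target fraction is f = 4000/4749 ≈ 0.842.
Interpolate at f ≈ 0.842 with slerp weights a = sin((1−f)δ)/sin δ ≈ 0.202, b = sin(fδ)/sin δ ≈ 0.909.
p = a·p₁ + b·p₂ ≈ (-0.783, 0.258, -0.566); φ = arcsin(p_z) ≈ -34.49°, λ = atan2(p_y, p_x) ≈ 161.76°.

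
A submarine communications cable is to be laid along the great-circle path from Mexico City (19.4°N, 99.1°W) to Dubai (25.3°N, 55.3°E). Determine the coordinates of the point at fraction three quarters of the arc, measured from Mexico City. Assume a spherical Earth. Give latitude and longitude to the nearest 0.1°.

≈ 50.6°N, 29.3°E

The haversine formula gives a central angle δ ≈ 2.249 rad (128.8°) between the endpoints.
Interpolate at f = 3/4 with slerp weights a = sin((1−f)δ)/sin δ ≈ 0.684, b = sin(fδ)/sin δ ≈ 1.275.
p = a·p₁ + b·p₂ ≈ (0.554, 0.311, 0.772); φ = arcsin(p_z) ≈ 50.56°, λ = atan2(p_y, p_x) ≈ 29.26°.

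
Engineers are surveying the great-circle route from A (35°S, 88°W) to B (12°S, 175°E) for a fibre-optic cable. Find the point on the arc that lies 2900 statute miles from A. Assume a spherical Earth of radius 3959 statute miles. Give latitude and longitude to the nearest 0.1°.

The haversine formula gives a central angle δ ≈ 1.549 rad (88.8°) between the endpoints. The total great-circle distance is δ·R ≈ 1.549 × 3959 ≈ 6133 mi, so the target fraction is f = 2900/6133 ≈ 0.473.
Interpolate at f ≈ 0.473 with slerp weights a = sin((1−f)δ)/sin δ ≈ 0.729, b = sin(fδ)/sin δ ≈ 0.669.
p = a·p₁ + b·p₂ ≈ (-0.631, -0.540, -0.557); φ = arcsin(p_z) ≈ -33.86°, λ = atan2(p_y, p_x) ≈ -139.45°.

≈ (33.9°S, 139.5°W)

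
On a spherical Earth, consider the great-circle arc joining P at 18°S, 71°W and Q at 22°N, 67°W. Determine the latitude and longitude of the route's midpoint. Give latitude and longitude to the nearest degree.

≈ 2°N, 69°W

Convert each endpoint to a unit vector on the sphere (x = cos φ cos λ, y = cos φ sin λ, z = sin φ).
The central angle between the endpoints is δ = arccos(p₁·p₂) ≈ 0.701 rad (40.2°).
Interpolate at f = 1/2 with slerp weights a = sin((1−f)δ)/sin δ ≈ 0.532, b = sin(fδ)/sin δ ≈ 0.532.
p = a·p₁ + b·p₂ ≈ (0.358, -0.933, 0.035); φ = arcsin(p_z) ≈ 2.00°, λ = atan2(p_y, p_x) ≈ -69.03°.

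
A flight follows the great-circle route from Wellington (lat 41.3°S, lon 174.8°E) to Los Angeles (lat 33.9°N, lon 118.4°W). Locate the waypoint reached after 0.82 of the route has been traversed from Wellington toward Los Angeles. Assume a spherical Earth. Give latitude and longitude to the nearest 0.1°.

≈ lat 20.7°N, lon 131.3°W

From cos δ = sin φ₁ sin φ₂ + cos φ₁ cos φ₂ cos Δλ, the central angle is δ ≈ 1.694 rad (97.0°).
Interpolate at f = 0.82 with slerp weights a = sin((1−f)δ)/sin δ ≈ 0.302, b = sin(fδ)/sin δ ≈ 0.991.
p = a·p₁ + b·p₂ ≈ (-0.617, -0.703, 0.353); φ = arcsin(p_z) ≈ 20.68°, λ = atan2(p_y, p_x) ≈ -131.30°.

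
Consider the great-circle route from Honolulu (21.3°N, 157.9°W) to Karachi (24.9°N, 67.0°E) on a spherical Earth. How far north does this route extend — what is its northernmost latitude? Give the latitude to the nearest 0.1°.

≈ 48.2°N

The great circle lies in the plane with unit normal n̂ = (p₁ × p₂)/|p₁ × p₂|.
Here n̂_z ≈ -0.666; the vertex latitude is φ_max = arccos|n̂_z| ≈ 48.2°.
Check via Clairaut: cos φ_max = |cos φ₁| · sin C = cos(21.3°)·sin(45.7°) ≈ 0.666, again giving ≈ 48.2°.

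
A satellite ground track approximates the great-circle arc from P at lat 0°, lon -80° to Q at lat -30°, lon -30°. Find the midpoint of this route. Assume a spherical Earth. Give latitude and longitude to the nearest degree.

≈ lat -16°, lon -57°

The haversine formula gives a central angle δ ≈ 0.980 rad (56.2°) between the endpoints.
Interpolate at f = 1/2 with slerp weights a = sin((1−f)δ)/sin δ ≈ 0.567, b = sin(fδ)/sin δ ≈ 0.567.
p = a·p₁ + b·p₂ ≈ (0.523, -0.804, -0.283); φ = arcsin(p_z) ≈ -16.46°, λ = atan2(p_y, p_x) ≈ -56.92°.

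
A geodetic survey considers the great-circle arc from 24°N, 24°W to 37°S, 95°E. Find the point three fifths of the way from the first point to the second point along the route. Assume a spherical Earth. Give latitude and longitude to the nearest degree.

≈ 20°S, 40°E

Convert each endpoint to a unit vector on the sphere (x = cos φ cos λ, y = cos φ sin λ, z = sin φ).
The central angle between the endpoints is δ = arccos(p₁·p₂) ≈ 2.212 rad (126.8°).
Interpolate at f = 3/5 with slerp weights a = sin((1−f)δ)/sin δ ≈ 0.966, b = sin(fδ)/sin δ ≈ 1.211.
p = a·p₁ + b·p₂ ≈ (0.722, 0.605, -0.336); φ = arcsin(p_z) ≈ -19.64°, λ = atan2(p_y, p_x) ≈ 39.96°.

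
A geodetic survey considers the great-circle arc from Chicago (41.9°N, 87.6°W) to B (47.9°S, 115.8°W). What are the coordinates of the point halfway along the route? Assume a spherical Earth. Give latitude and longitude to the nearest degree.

≈ (3°S, 101°W)

From cos δ = sin φ₁ sin φ₂ + cos φ₁ cos φ₂ cos Δλ, the central angle is δ ≈ 1.627 rad (93.2°).
Interpolate at f = 1/2 with slerp weights a = sin((1−f)δ)/sin δ ≈ 0.728, b = sin(fδ)/sin δ ≈ 0.728.
p = a·p₁ + b·p₂ ≈ (-0.190, -0.980, -0.054); φ = arcsin(p_z) ≈ -3.09°, λ = atan2(p_y, p_x) ≈ -100.95°.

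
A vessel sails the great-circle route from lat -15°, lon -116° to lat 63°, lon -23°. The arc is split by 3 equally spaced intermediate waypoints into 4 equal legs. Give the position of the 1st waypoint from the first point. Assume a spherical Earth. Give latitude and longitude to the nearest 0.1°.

≈ lat 8.3°, lon -103.9°

From cos δ = sin φ₁ sin φ₂ + cos φ₁ cos φ₂ cos Δλ, the central angle is δ ≈ 1.827 rad (104.7°).
Interpolate at f = 1/4 with slerp weights a = sin((1−f)δ)/sin δ ≈ 1.013, b = sin(fδ)/sin δ ≈ 0.456.
p = a·p₁ + b·p₂ ≈ (-0.238, -0.960, 0.144); φ = arcsin(p_z) ≈ 8.28°, λ = atan2(p_y, p_x) ≈ -103.94°.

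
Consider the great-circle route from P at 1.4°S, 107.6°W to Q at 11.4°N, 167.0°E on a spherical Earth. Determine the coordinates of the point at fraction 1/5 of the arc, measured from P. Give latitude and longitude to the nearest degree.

Convert each endpoint to a unit vector on the sphere (x = cos φ cos λ, y = cos φ sin λ, z = sin φ).
The central angle between the endpoints is δ = arccos(p₁·p₂) ≈ 1.497 rad (85.8°).
Interpolate at f = 1/5 with slerp weights a = sin((1−f)δ)/sin δ ≈ 0.934, b = sin(fδ)/sin δ ≈ 0.296.
p = a·p₁ + b·p₂ ≈ (-0.565, -0.825, 0.036); φ = arcsin(p_z) ≈ 2.04°, λ = atan2(p_y, p_x) ≈ -124.41°.

≈ 2°N, 124°W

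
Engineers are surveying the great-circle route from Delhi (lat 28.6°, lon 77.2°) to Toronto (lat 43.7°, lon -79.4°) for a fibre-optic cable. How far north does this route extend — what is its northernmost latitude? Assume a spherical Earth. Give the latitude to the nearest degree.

The great circle lies in the plane with unit normal n̂ = (p₁ × p₂)/|p₁ × p₂|.
Here n̂_z ≈ -0.260; the vertex latitude is φ_max = arccos|n̂_z| ≈ 74.9°.

≈ 75°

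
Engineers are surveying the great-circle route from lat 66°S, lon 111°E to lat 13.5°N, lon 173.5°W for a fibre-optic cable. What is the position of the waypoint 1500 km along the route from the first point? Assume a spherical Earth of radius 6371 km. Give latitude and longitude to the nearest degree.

Write both endpoints as unit vectors p₁, p₂ with components (cos φ cos λ, cos φ sin λ, sin φ).
The central angle between the endpoints is δ = arccos(p₁·p₂) ≈ 1.685 rad (96.6°). The total great-circle distance is δ·R ≈ 1.685 × 6371 ≈ 10737 km, so the target fraction is f = 1500/10737 ≈ 0.140.
Interpolate at f ≈ 0.140 with slerp weights a = sin((1−f)δ)/sin δ ≈ 0.999, b = sin(fδ)/sin δ ≈ 0.235.
p = a·p₁ + b·p₂ ≈ (-0.373, 0.354, -0.858); φ = arcsin(p_z) ≈ -59.10°, λ = atan2(p_y, p_x) ≈ 136.49°.

≈ lat 59°S, lon 136°E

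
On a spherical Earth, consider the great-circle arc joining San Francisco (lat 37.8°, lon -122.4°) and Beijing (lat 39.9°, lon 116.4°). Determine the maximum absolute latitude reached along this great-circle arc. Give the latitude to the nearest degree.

The great circle lies in the plane with unit normal n̂ = (p₁ × p₂)/|p₁ × p₂|.
Here n̂_z ≈ -0.520; the vertex latitude is φ_max = arccos|n̂_z| ≈ 58.7°.
Check via Clairaut: cos φ_max = |cos φ₁| · sin C = cos(37.8°)·sin(41.2°) ≈ 0.520, again giving ≈ 58.7°.

≈ 59°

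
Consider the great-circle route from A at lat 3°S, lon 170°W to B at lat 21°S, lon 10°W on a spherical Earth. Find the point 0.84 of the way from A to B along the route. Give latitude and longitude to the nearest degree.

≈ lat 38°S, lon 30°W

The haversine formula gives a central angle δ ≈ 2.601 rad (149.0°) between the endpoints.
Interpolate at f = 0.84 with slerp weights a = sin((1−f)δ)/sin δ ≈ 0.785, b = sin(fδ)/sin δ ≈ 1.588.
p = a·p₁ + b·p₂ ≈ (0.688, -0.394, -0.610); φ = arcsin(p_z) ≈ -37.60°, λ = atan2(p_y, p_x) ≈ -29.79°.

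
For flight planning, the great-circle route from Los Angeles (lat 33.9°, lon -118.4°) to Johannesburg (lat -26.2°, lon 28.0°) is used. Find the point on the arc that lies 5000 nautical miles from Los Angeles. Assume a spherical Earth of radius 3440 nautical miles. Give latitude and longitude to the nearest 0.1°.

Write both endpoints as unit vectors p₁, p₂ with components (cos φ cos λ, cos φ sin λ, sin φ).
The central angle between the endpoints is δ = arccos(p₁·p₂) ≈ 2.619 rad (150.1°). The total great-circle distance is δ·R ≈ 2.619 × 3440 ≈ 9010 nmi, so the target fraction is f = 5000/9010 ≈ 0.555.
Interpolate at f ≈ 0.555 with slerp weights a = sin((1−f)δ)/sin δ ≈ 1.841, b = sin(fδ)/sin δ ≈ 1.990.
p = a·p₁ + b·p₂ ≈ (0.850, -0.506, 0.148); φ = arcsin(p_z) ≈ 8.54°, λ = atan2(p_y, p_x) ≈ -30.79°.

≈ lat 8.5°, lon -30.8°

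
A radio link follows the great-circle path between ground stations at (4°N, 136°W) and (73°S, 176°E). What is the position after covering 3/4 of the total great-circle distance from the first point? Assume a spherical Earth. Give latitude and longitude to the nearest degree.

From cos δ = sin φ₁ sin φ₂ + cos φ₁ cos φ₂ cos Δλ, the central angle is δ ≈ 1.442 rad (82.6°).
Interpolate at f = 3/4 with slerp weights a = sin((1−f)δ)/sin δ ≈ 0.356, b = sin(fδ)/sin δ ≈ 0.890.
p = a·p₁ + b·p₂ ≈ (-0.515, -0.228, -0.826); φ = arcsin(p_z) ≈ -55.72°, λ = atan2(p_y, p_x) ≈ -156.08°.

≈ (56°S, 156°W)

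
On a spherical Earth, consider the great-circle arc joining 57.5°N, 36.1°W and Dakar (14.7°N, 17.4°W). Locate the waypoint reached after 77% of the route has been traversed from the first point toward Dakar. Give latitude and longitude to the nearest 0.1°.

≈ 24.7°N, 20.2°W

Write both endpoints as unit vectors p₁, p₂ with components (cos φ cos λ, cos φ sin λ, sin φ).
The central angle between the endpoints is δ = arccos(p₁·p₂) ≈ 0.787 rad (45.1°).
Interpolate at f = 0.77 with slerp weights a = sin((1−f)δ)/sin δ ≈ 0.254, b = sin(fδ)/sin δ ≈ 0.804.
p = a·p₁ + b·p₂ ≈ (0.853, -0.313, 0.418); φ = arcsin(p_z) ≈ 24.73°, λ = atan2(p_y, p_x) ≈ -20.16°.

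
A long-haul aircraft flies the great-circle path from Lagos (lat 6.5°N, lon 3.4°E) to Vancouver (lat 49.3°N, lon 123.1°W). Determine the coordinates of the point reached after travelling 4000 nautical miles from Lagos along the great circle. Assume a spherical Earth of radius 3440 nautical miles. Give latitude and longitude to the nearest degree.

From cos δ = sin φ₁ sin φ₂ + cos φ₁ cos φ₂ cos Δλ, the central angle is δ ≈ 1.875 rad (107.4°). The total great-circle distance is δ·R ≈ 1.875 × 3440 ≈ 6450 nmi, so the target fraction is f = 4000/6450 ≈ 0.620.
Interpolate at f ≈ 0.620 with slerp weights a = sin((1−f)δ)/sin δ ≈ 0.685, b = sin(fδ)/sin δ ≈ 0.962.
p = a·p₁ + b·p₂ ≈ (0.337, -0.485, 0.807); φ = arcsin(p_z) ≈ 53.80°, λ = atan2(p_y, p_x) ≈ -55.24°.

≈ lat 54°N, lon 55°W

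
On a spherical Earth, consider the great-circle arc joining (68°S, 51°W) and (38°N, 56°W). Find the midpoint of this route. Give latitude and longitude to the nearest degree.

Convert each endpoint to a unit vector on the sphere (x = cos φ cos λ, y = cos φ sin λ, z = sin φ).
The central angle between the endpoints is δ = arccos(p₁·p₂) ≈ 1.851 rad (106.1°).
Interpolate at f = 1/2 with slerp weights a = sin((1−f)δ)/sin δ ≈ 0.831, b = sin(fδ)/sin δ ≈ 0.831.
p = a·p₁ + b·p₂ ≈ (0.562, -0.785, -0.259); φ = arcsin(p_z) ≈ -15.01°, λ = atan2(p_y, p_x) ≈ -54.39°.

≈ (15°S, 54°W)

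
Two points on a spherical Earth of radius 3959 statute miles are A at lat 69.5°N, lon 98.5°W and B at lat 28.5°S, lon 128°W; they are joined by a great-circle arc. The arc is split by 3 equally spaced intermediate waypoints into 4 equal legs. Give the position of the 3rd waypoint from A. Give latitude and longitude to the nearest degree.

≈ lat 4°S, lon 124°W

Write both endpoints as unit vectors p₁, p₂ with components (cos φ cos λ, cos φ sin λ, sin φ).
The central angle between the endpoints is δ = arccos(p₁·p₂) ≈ 1.751 rad (100.3°).
Interpolate at f = 3/4 with slerp weights a = sin((1−f)δ)/sin δ ≈ 0.431, b = sin(fδ)/sin δ ≈ 0.983.
p = a·p₁ + b·p₂ ≈ (-0.554, -0.830, -0.065); φ = arcsin(p_z) ≈ -3.75°, λ = atan2(p_y, p_x) ≈ -123.73°.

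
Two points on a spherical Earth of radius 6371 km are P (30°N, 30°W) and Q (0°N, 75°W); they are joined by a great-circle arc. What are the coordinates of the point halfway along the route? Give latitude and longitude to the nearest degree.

≈ (16°N, 54°W)

Convert each endpoint to a unit vector on the sphere (x = cos φ cos λ, y = cos φ sin λ, z = sin φ).
The central angle between the endpoints is δ = arccos(p₁·p₂) ≈ 0.912 rad (52.2°).
Interpolate at f = 1/2 with slerp weights a = sin((1−f)δ)/sin δ ≈ 0.557, b = sin(fδ)/sin δ ≈ 0.557.
p = a·p₁ + b·p₂ ≈ (0.562, -0.779, 0.278); φ = arcsin(p_z) ≈ 16.17°, λ = atan2(p_y, p_x) ≈ -54.20°.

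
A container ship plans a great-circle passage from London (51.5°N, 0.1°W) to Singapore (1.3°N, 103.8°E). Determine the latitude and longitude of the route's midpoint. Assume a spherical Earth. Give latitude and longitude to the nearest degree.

Write both endpoints as unit vectors p₁, p₂ with components (cos φ cos λ, cos φ sin λ, sin φ).
The central angle between the endpoints is δ = arccos(p₁·p₂) ≈ 1.703 rad (97.6°).
Interpolate at f = 1/2 with slerp weights a = sin((1−f)δ)/sin δ ≈ 0.759, b = sin(fδ)/sin δ ≈ 0.759.
p = a·p₁ + b·p₂ ≈ (0.291, 0.736, 0.611); φ = arcsin(p_z) ≈ 37.67°, λ = atan2(p_y, p_x) ≈ 68.40°.

≈ 38°N, 68°E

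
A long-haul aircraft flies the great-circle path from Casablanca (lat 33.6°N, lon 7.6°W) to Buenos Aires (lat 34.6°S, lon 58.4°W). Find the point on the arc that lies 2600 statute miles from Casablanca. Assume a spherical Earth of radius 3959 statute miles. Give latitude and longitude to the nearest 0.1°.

≈ lat 2.8°N, lon 30.7°W

Convert each endpoint to a unit vector on the sphere (x = cos φ cos λ, y = cos φ sin λ, z = sin φ).
The central angle between the endpoints is δ = arccos(p₁·p₂) ≈ 1.451 rad (83.2°). The total great-circle distance is δ·R ≈ 1.451 × 3959 ≈ 5746 mi, so the target fraction is f = 2600/5746 ≈ 0.452.
Interpolate at f ≈ 0.452 with slerp weights a = sin((1−f)δ)/sin δ ≈ 0.719, b = sin(fδ)/sin δ ≈ 0.615.
p = a·p₁ + b·p₂ ≈ (0.859, -0.510, 0.049); φ = arcsin(p_z) ≈ 2.78°, λ = atan2(p_y, p_x) ≈ -30.72°.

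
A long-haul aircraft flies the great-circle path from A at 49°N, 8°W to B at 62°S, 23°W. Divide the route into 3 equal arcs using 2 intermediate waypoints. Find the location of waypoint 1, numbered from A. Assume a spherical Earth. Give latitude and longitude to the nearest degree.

Convert each endpoint to a unit vector on the sphere (x = cos φ cos λ, y = cos φ sin λ, z = sin φ).
The central angle between the endpoints is δ = arccos(p₁·p₂) ≈ 1.949 rad (111.6°).
Interpolate at f = 1/3 with slerp weights a = sin((1−f)δ)/sin δ ≈ 1.036, b = sin(fδ)/sin δ ≈ 0.651.
p = a·p₁ + b·p₂ ≈ (0.955, -0.214, 0.208); φ = arcsin(p_z) ≈ 11.98°, λ = atan2(p_y, p_x) ≈ -12.64°.

≈ 12°N, 13°W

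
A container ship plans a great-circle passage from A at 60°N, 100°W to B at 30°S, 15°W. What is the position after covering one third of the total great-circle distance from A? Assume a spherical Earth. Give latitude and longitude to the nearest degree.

Convert each endpoint to a unit vector on the sphere (x = cos φ cos λ, y = cos φ sin λ, z = sin φ).
The central angle between the endpoints is δ = arccos(p₁·p₂) ≈ 1.977 rad (113.3°).
Interpolate at f = 1/3 with slerp weights a = sin((1−f)δ)/sin δ ≈ 1.054, b = sin(fδ)/sin δ ≈ 0.667.
p = a·p₁ + b·p₂ ≈ (0.466, -0.668, 0.580); φ = arcsin(p_z) ≈ 35.42°, λ = atan2(p_y, p_x) ≈ -55.11°.

≈ 35°N, 55°W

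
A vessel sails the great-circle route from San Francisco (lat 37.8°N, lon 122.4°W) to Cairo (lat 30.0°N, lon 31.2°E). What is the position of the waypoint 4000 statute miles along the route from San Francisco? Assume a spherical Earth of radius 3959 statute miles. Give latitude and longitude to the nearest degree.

≈ lat 70°N, lon 23°W

Convert each endpoint to a unit vector on the sphere (x = cos φ cos λ, y = cos φ sin λ, z = sin φ).
The central angle between the endpoints is δ = arccos(p₁·p₂) ≈ 1.882 rad (107.8°). The total great-circle distance is δ·R ≈ 1.882 × 3959 ≈ 7452 mi, so the target fraction is f = 4000/7452 ≈ 0.537.
Interpolate at f ≈ 0.537 with slerp weights a = sin((1−f)δ)/sin δ ≈ 0.804, b = sin(fδ)/sin δ ≈ 0.890.
p = a·p₁ + b·p₂ ≈ (0.319, -0.137, 0.938); φ = arcsin(p_z) ≈ 69.70°, λ = atan2(p_y, p_x) ≈ -23.32°.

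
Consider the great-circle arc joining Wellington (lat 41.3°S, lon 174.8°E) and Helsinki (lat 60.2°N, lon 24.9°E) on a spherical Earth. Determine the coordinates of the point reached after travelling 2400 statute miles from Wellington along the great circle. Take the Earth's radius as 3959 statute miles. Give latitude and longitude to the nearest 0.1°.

Convert each endpoint to a unit vector on the sphere (x = cos φ cos λ, y = cos φ sin λ, z = sin φ).
The central angle between the endpoints is δ = arccos(p₁·p₂) ≈ 2.681 rad (153.6°). The total great-circle distance is δ·R ≈ 2.681 × 3959 ≈ 10614 mi, so the target fraction is f = 2400/10614 ≈ 0.226.
Interpolate at f ≈ 0.226 with slerp weights a = sin((1−f)δ)/sin δ ≈ 1.970, b = sin(fδ)/sin δ ≈ 1.282.
p = a·p₁ + b·p₂ ≈ (-0.896, 0.402, -0.188); φ = arcsin(p_z) ≈ -10.83°, λ = atan2(p_y, p_x) ≈ 155.82°.

≈ lat 10.8°S, lon 155.8°E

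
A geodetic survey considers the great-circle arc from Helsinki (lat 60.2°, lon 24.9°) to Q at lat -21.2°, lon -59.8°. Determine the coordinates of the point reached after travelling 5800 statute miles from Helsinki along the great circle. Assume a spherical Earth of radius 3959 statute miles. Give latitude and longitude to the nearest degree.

≈ lat -2°, lon -49°

Convert each endpoint to a unit vector on the sphere (x = cos φ cos λ, y = cos φ sin λ, z = sin φ).
The central angle between the endpoints is δ = arccos(p₁·p₂) ≈ 1.845 rad (105.7°). The total great-circle distance is δ·R ≈ 1.845 × 3959 ≈ 7305 mi, so the target fraction is f = 5800/7305 ≈ 0.794.
Interpolate at f ≈ 0.794 with slerp weights a = sin((1−f)δ)/sin δ ≈ 0.386, b = sin(fδ)/sin δ ≈ 1.033.
p = a·p₁ + b·p₂ ≈ (0.658, -0.752, -0.039); φ = arcsin(p_z) ≈ -2.24°, λ = atan2(p_y, p_x) ≈ -48.79°.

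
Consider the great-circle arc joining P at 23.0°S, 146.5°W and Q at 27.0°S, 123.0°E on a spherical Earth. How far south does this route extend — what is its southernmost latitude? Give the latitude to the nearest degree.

The great circle lies in the plane with unit normal n̂ = (p₁ × p₂)/|p₁ × p₂|.
Here n̂_z ≈ -0.832; the vertex latitude is φ_max = arccos|n̂_z| ≈ 33.7°.

≈ 34°S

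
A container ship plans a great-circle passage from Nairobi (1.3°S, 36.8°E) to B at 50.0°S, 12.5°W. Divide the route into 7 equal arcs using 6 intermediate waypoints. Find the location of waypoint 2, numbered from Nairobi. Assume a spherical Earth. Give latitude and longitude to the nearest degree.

≈ 17°S, 27°E

Write both endpoints as unit vectors p₁, p₂ with components (cos φ cos λ, cos φ sin λ, sin φ).
The central angle between the endpoints is δ = arccos(p₁·p₂) ≈ 1.119 rad (64.1°).
Interpolate at f = 2/7 with slerp weights a = sin((1−f)δ)/sin δ ≈ 0.797, b = sin(fδ)/sin δ ≈ 0.349.
p = a·p₁ + b·p₂ ≈ (0.857, 0.429, -0.286); φ = arcsin(p_z) ≈ -16.60°, λ = atan2(p_y, p_x) ≈ 26.57°.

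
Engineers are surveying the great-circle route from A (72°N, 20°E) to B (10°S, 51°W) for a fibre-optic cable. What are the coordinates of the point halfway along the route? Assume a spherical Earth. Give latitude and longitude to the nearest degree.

≈ (35°N, 36°W)

From cos δ = sin φ₁ sin φ₂ + cos φ₁ cos φ₂ cos Δλ, the central angle is δ ≈ 1.637 rad (93.8°).
Interpolate at f = 1/2 with slerp weights a = sin((1−f)δ)/sin δ ≈ 0.732, b = sin(fδ)/sin δ ≈ 0.732.
p = a·p₁ + b·p₂ ≈ (0.666, -0.483, 0.569); φ = arcsin(p_z) ≈ 34.67°, λ = atan2(p_y, p_x) ≈ -35.93°.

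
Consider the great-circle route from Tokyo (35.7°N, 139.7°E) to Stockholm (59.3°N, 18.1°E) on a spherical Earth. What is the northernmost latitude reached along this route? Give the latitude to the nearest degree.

The great circle lies in the plane with unit normal n̂ = (p₁ × p₂)/|p₁ × p₂|.
Here n̂_z ≈ -0.368; the vertex latitude is φ_max = arccos|n̂_z| ≈ 68.4°.
Check via Clairaut: cos φ_max = |cos φ₁| · sin C = cos(35.7°)·sin(27.0°) ≈ 0.368, again giving ≈ 68.4°.

≈ 68°N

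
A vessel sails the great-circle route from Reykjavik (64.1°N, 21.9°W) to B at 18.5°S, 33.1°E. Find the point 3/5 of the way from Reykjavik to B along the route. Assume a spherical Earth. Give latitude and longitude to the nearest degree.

Convert each endpoint to a unit vector on the sphere (x = cos φ cos λ, y = cos φ sin λ, z = sin φ).
The central angle between the endpoints is δ = arccos(p₁·p₂) ≈ 1.619 rad (92.7°).
Interpolate at f = 3/5 with slerp weights a = sin((1−f)δ)/sin δ ≈ 0.604, b = sin(fδ)/sin δ ≈ 0.827.
p = a·p₁ + b·p₂ ≈ (0.901, 0.330, 0.281); φ = arcsin(p_z) ≈ 16.32°, λ = atan2(p_y, p_x) ≈ 20.09°.

≈ 16°N, 20°E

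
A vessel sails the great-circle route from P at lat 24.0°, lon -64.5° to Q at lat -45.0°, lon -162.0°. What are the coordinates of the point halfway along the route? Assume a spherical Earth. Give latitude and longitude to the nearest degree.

≈ lat -16°, lon -105°

The haversine formula gives a central angle δ ≈ 1.952 rad (111.8°) between the endpoints.
Interpolate at f = 1/2 with slerp weights a = sin((1−f)δ)/sin δ ≈ 0.892, b = sin(fδ)/sin δ ≈ 0.892.
p = a·p₁ + b·p₂ ≈ (-0.249, -0.931, -0.268); φ = arcsin(p_z) ≈ -15.55°, λ = atan2(p_y, p_x) ≈ -104.99°.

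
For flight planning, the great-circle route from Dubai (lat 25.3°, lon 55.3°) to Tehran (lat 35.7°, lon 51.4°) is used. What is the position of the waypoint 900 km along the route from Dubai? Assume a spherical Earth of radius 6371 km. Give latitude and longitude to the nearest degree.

≈ lat 33°, lon 52°

From cos δ = sin φ₁ sin φ₂ + cos φ₁ cos φ₂ cos Δλ, the central angle is δ ≈ 0.191 rad (10.9°). The total great-circle distance is δ·R ≈ 0.191 × 6371 ≈ 1215 km, so the target fraction is f = 900/1215 ≈ 0.741.
Interpolate at f ≈ 0.741 with slerp weights a = sin((1−f)δ)/sin δ ≈ 0.261, b = sin(fδ)/sin δ ≈ 0.743.
p = a·p₁ + b·p₂ ≈ (0.511, 0.665, 0.545); φ = arcsin(p_z) ≈ 33.02°, λ = atan2(p_y, p_x) ≈ 52.50°.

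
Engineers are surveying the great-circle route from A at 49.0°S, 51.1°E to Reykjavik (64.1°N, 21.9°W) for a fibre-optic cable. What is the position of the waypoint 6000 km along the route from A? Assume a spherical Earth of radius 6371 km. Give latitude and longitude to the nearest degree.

≈ 1°N, 26°E

Convert each endpoint to a unit vector on the sphere (x = cos φ cos λ, y = cos φ sin λ, z = sin φ).
The central angle between the endpoints is δ = arccos(p₁·p₂) ≈ 2.208 rad (126.5°). The total great-circle distance is δ·R ≈ 2.208 × 6371 ≈ 14069 km, so the target fraction is f = 6000/14069 ≈ 0.426.
Interpolate at f ≈ 0.426 with slerp weights a = sin((1−f)δ)/sin δ ≈ 1.187, b = sin(fδ)/sin δ ≈ 1.006.
p = a·p₁ + b·p₂ ≈ (0.897, 0.442, 0.009); φ = arcsin(p_z) ≈ 0.52°, λ = atan2(p_y, p_x) ≈ 26.25°.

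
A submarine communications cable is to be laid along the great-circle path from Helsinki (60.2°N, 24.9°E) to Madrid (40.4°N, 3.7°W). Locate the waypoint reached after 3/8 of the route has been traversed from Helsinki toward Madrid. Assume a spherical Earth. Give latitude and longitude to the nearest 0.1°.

The haversine formula gives a central angle δ ≈ 0.463 rad (26.5°) between the endpoints.
Interpolate at f = 3/8 with slerp weights a = sin((1−f)δ)/sin δ ≈ 0.639, b = sin(fδ)/sin δ ≈ 0.387.
p = a·p₁ + b·p₂ ≈ (0.582, 0.115, 0.805); φ = arcsin(p_z) ≈ 53.62°, λ = atan2(p_y, p_x) ≈ 11.15°.

≈ 53.6°N, 11.1°E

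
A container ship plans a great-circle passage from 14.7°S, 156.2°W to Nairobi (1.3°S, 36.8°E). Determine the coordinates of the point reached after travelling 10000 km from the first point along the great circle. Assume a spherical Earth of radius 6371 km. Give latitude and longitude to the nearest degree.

≈ 48°S, 97°E

Write both endpoints as unit vectors p₁, p₂ with components (cos φ cos λ, cos φ sin λ, sin φ).
The central angle between the endpoints is δ = arccos(p₁·p₂) ≈ 2.783 rad (159.5°). The total great-circle distance is δ·R ≈ 2.783 × 6371 ≈ 17732 km, so the target fraction is f = 10000/17732 ≈ 0.564.
Interpolate at f ≈ 0.564 with slerp weights a = sin((1−f)δ)/sin δ ≈ 2.671, b = sin(fδ)/sin δ ≈ 2.851.
p = a·p₁ + b·p₂ ≈ (-0.082, 0.665, -0.743); φ = arcsin(p_z) ≈ -47.95°, λ = atan2(p_y, p_x) ≈ 97.00°.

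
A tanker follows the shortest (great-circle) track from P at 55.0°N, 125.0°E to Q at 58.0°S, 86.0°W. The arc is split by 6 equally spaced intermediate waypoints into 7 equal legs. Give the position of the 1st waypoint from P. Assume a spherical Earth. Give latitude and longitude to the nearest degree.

≈ 42°N, 154°E

Convert each endpoint to a unit vector on the sphere (x = cos φ cos λ, y = cos φ sin λ, z = sin φ).
The central angle between the endpoints is δ = arccos(p₁·p₂) ≈ 2.841 rad (162.8°).
Interpolate at f = 1/7 with slerp weights a = sin((1−f)δ)/sin δ ≈ 2.193, b = sin(fδ)/sin δ ≈ 1.334.
p = a·p₁ + b·p₂ ≈ (-0.672, 0.325, 0.665); φ = arcsin(p_z) ≈ 41.69°, λ = atan2(p_y, p_x) ≈ 154.19°.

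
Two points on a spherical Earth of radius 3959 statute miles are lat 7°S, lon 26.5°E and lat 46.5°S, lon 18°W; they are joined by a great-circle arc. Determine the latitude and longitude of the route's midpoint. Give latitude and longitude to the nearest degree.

≈ lat 29°S, lon 8°E

The haversine formula gives a central angle δ ≈ 0.957 rad (54.9°) between the endpoints.
Interpolate at f = 1/2 with slerp weights a = sin((1−f)δ)/sin δ ≈ 0.563, b = sin(fδ)/sin δ ≈ 0.563.
p = a·p₁ + b·p₂ ≈ (0.869, 0.130, -0.477); φ = arcsin(p_z) ≈ -28.51°, λ = atan2(p_y, p_x) ≈ 8.48°.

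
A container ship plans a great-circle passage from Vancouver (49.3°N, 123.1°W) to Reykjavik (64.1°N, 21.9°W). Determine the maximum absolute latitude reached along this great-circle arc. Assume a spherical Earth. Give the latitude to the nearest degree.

The great circle lies in the plane with unit normal n̂ = (p₁ × p₂)/|p₁ × p₂|.
Here n̂_z ≈ +0.359; the vertex latitude is φ_max = arccos|n̂_z| ≈ 69.0°.
Check via Clairaut: cos φ_max = |cos φ₁| · sin C = cos(49.3°)·sin(33.4°) ≈ 0.359, again giving ≈ 69.0°.

≈ 69°N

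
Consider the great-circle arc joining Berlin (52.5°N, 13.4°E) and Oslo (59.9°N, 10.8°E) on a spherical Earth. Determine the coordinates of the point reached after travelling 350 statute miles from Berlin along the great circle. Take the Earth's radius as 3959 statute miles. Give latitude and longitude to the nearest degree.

≈ 57°N, 12°E

The haversine formula gives a central angle δ ≈ 0.132 rad (7.5°) between the endpoints. The total great-circle distance is δ·R ≈ 0.132 × 3959 ≈ 521 mi, so the target fraction is f = 350/521 ≈ 0.672.
Interpolate at f ≈ 0.672 with slerp weights a = sin((1−f)δ)/sin δ ≈ 0.329, b = sin(fδ)/sin δ ≈ 0.673.
p = a·p₁ + b·p₂ ≈ (0.526, 0.110, 0.843); φ = arcsin(p_z) ≈ 57.48°, λ = atan2(p_y, p_x) ≈ 11.77°.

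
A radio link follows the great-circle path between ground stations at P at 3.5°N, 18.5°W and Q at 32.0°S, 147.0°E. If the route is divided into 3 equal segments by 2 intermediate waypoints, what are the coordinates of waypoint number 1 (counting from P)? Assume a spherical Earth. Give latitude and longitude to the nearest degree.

Write both endpoints as unit vectors p₁, p₂ with components (cos φ cos λ, cos φ sin λ, sin φ).
The central angle between the endpoints is δ = arccos(p₁·p₂) ≈ 2.590 rad (148.4°).
Interpolate at f = 1/3 with slerp weights a = sin((1−f)δ)/sin δ ≈ 1.886, b = sin(fδ)/sin δ ≈ 1.451.
p = a·p₁ + b·p₂ ≈ (0.753, 0.073, -0.654); φ = arcsin(p_z) ≈ -40.83°, λ = atan2(p_y, p_x) ≈ 5.53°.

≈ 41°S, 6°E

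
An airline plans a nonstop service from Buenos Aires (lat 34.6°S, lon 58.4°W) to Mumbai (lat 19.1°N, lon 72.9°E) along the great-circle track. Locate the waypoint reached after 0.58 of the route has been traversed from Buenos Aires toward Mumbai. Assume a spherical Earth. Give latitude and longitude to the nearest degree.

≈ lat 12°S, lon 25°E

Convert each endpoint to a unit vector on the sphere (x = cos φ cos λ, y = cos φ sin λ, z = sin φ).
The central angle between the endpoints is δ = arccos(p₁·p₂) ≈ 2.345 rad (134.4°).
Interpolate at f = 0.58 with slerp weights a = sin((1−f)δ)/sin δ ≈ 1.165, b = sin(fδ)/sin δ ≈ 1.368.
p = a·p₁ + b·p₂ ≈ (0.883, 0.418, -0.214); φ = arcsin(p_z) ≈ -12.37°, λ = atan2(p_y, p_x) ≈ 25.35°.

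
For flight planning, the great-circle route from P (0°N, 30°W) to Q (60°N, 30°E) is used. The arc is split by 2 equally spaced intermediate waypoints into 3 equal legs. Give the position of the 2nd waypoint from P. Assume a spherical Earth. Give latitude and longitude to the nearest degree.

Convert each endpoint to a unit vector on the sphere (x = cos φ cos λ, y = cos φ sin λ, z = sin φ).
The central angle between the endpoints is δ = arccos(p₁·p₂) ≈ 1.318 rad (75.5°).
Interpolate at f = 2/3 with slerp weights a = sin((1−f)δ)/sin δ ≈ 0.439, b = sin(fδ)/sin δ ≈ 0.795.
p = a·p₁ + b·p₂ ≈ (0.725, -0.021, 0.689); φ = arcsin(p_z) ≈ 43.52°, λ = atan2(p_y, p_x) ≈ -1.65°.

≈ (44°N, 2°W)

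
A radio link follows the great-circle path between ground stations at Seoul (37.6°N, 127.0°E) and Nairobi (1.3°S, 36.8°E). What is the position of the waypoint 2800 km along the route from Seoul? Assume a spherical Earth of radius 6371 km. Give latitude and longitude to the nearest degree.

Convert each endpoint to a unit vector on the sphere (x = cos φ cos λ, y = cos φ sin λ, z = sin φ).
The central angle between the endpoints is δ = arccos(p₁·p₂) ≈ 1.587 rad (91.0°). The total great-circle distance is δ·R ≈ 1.587 × 6371 ≈ 10113 km, so the target fraction is f = 2800/10113 ≈ 0.277.
Interpolate at f ≈ 0.277 with slerp weights a = sin((1−f)δ)/sin δ ≈ 0.912, b = sin(fδ)/sin δ ≈ 0.426.
p = a·p₁ + b·p₂ ≈ (-0.094, 0.832, 0.547); φ = arcsin(p_z) ≈ 33.15°, λ = atan2(p_y, p_x) ≈ 96.46°.

≈ 33°N, 96°E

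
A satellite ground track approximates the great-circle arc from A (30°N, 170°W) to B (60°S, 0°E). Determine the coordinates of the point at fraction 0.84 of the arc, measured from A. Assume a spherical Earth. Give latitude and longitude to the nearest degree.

≈ (80°S, 44°W)

Convert each endpoint to a unit vector on the sphere (x = cos φ cos λ, y = cos φ sin λ, z = sin φ).
The central angle between the endpoints is δ = arccos(p₁·p₂) ≈ 2.605 rad (149.3°).
Interpolate at f = 0.84 with slerp weights a = sin((1−f)δ)/sin δ ≈ 0.792, b = sin(fδ)/sin δ ≈ 1.595.
p = a·p₁ + b·p₂ ≈ (0.122, -0.119, -0.985); φ = arcsin(p_z) ≈ -80.18°, λ = atan2(p_y, p_x) ≈ -44.28°.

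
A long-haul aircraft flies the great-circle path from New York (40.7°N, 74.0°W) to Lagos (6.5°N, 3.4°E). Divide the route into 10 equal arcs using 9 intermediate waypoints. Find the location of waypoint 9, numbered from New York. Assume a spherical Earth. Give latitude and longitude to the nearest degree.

≈ 11°N, 3°W

From cos δ = sin φ₁ sin φ₂ + cos φ₁ cos φ₂ cos Δλ, the central angle is δ ≈ 1.330 rad (76.2°).
Interpolate at f = 9/10 with slerp weights a = sin((1−f)δ)/sin δ ≈ 0.137, b = sin(fδ)/sin δ ≈ 0.959.
p = a·p₁ + b·p₂ ≈ (0.979, -0.043, 0.198); φ = arcsin(p_z) ≈ 11.40°, λ = atan2(p_y, p_x) ≈ -2.52°.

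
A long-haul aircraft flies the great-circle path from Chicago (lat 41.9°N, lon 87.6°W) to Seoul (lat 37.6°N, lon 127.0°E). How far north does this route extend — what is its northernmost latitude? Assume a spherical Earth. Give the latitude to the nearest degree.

The great circle lies in the plane with unit normal n̂ = (p₁ × p₂)/|p₁ × p₂|.
Here n̂_z ≈ -0.336; the vertex latitude is φ_max = arccos|n̂_z| ≈ 70.4°.
Check via Clairaut: cos φ_max = |cos φ₁| · sin C = cos(41.9°)·sin(26.8°) ≈ 0.336, again giving ≈ 70.4°.

≈ 70°N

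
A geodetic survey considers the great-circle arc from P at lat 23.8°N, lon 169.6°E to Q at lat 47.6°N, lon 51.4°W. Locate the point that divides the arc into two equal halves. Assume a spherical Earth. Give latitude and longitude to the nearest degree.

Write both endpoints as unit vectors p₁, p₂ with components (cos φ cos λ, cos φ sin λ, sin φ).
The central angle between the endpoints is δ = arccos(p₁·p₂) ≈ 1.739 rad (99.6°).
Interpolate at f = 1/2 with slerp weights a = sin((1−f)δ)/sin δ ≈ 0.775, b = sin(fδ)/sin δ ≈ 0.775.
p = a·p₁ + b·p₂ ≈ (-0.371, -0.280, 0.885); φ = arcsin(p_z) ≈ 62.26°, λ = atan2(p_y, p_x) ≈ -142.95°.

≈ lat 62°N, lon 143°W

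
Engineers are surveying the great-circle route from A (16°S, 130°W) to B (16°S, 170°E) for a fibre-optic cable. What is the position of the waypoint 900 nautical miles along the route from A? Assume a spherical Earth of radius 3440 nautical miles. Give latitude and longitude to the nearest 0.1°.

Write both endpoints as unit vectors p₁, p₂ with components (cos φ cos λ, cos φ sin λ, sin φ).
The central angle between the endpoints is δ = arccos(p₁·p₂) ≈ 1.003 rad (57.5°). The total great-circle distance is δ·R ≈ 1.003 × 3440 ≈ 3449 nmi, so the target fraction is f = 900/3449 ≈ 0.261.
Interpolate at f ≈ 0.261 with slerp weights a = sin((1−f)δ)/sin δ ≈ 0.801, b = sin(fδ)/sin δ ≈ 0.307.
p = a·p₁ + b·p₂ ≈ (-0.785, -0.539, -0.305); φ = arcsin(p_z) ≈ -17.78°, λ = atan2(p_y, p_x) ≈ -145.56°.

≈ (17.8°S, 145.6°W)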